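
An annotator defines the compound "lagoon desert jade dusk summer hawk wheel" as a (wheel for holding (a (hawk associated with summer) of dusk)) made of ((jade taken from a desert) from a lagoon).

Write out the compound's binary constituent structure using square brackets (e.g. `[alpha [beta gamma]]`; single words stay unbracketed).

At the top level: head "wheel" (specifically "dusk summer hawk wheel"); modifier "lagoon desert jade".
Inside "lagoon desert jade": head "jade" (specifically "desert jade"), modifier "lagoon".
Inside "desert jade": head "jade", modifier "desert".
Inside "dusk summer hawk wheel": head "wheel", modifier "dusk summer hawk".
Inside "dusk summer hawk": head "hawk" (specifically "summer hawk"), modifier "dusk".
Inside "summer hawk": head "hawk", modifier "summer".
So the structure is [[lagoon [desert jade]] [[dusk [summer hawk]] wheel]].

[[lagoon [desert jade]] [[dusk [summer hawk]] wheel]]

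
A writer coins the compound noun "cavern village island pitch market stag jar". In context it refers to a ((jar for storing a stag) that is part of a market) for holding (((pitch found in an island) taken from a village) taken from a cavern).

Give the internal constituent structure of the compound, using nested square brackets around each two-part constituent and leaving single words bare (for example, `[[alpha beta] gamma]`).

At the top level: head "jar" (specifically "market stag jar"); modifier "cavern village island pitch".
Inside "cavern village island pitch": head "pitch" (specifically "village island pitch"), modifier "cavern".
Inside "village island pitch": head "pitch" (specifically "island pitch"), modifier "village".
Inside "island pitch": head "pitch", modifier "island".
Inside "market stag jar": head "jar" (specifically "stag jar"), modifier "market".
Inside "stag jar": head "jar", modifier "stag".
Assembled: [[cavern [village [island pitch]]] [market [stag jar]]].

[[cavern [village [island pitch]]] [market [stag jar]]]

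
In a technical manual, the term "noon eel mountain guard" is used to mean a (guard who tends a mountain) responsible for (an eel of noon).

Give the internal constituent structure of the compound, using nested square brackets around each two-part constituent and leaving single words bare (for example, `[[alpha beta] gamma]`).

[[noon eel] [mountain guard]]

At the top level: head "guard" (specifically "mountain guard"); modifier "noon eel".
"noon eel" → head "eel", modifier "noon".
"mountain guard" → head "guard", modifier "mountain".
So the structure is [[noon eel] [mountain guard]].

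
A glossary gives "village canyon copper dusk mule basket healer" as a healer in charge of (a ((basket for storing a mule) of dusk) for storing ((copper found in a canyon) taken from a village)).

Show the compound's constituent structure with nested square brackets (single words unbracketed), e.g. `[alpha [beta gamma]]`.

Whole compound: head "healer", modifier "village canyon copper dusk mule basket".
Inside "village canyon copper dusk mule basket": head "basket" (specifically "dusk mule basket"), modifier "village canyon copper".
Inside "village canyon copper": head "copper" (specifically "canyon copper"), modifier "village".
Inside "canyon copper": head "copper", modifier "canyon".
Inside "dusk mule basket": head "basket" (specifically "mule basket"), modifier "dusk".
Inside "mule basket": head "basket", modifier "mule".
Assembled: [[[village [canyon copper]] [dusk [mule basket]]] healer].

[[[village [canyon copper]] [dusk [mule basket]]] healer]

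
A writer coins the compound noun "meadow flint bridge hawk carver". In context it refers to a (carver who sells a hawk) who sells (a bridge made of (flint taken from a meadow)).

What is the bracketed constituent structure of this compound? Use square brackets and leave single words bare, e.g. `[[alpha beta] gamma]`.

At the top level: head "carver" (specifically "hawk carver"); modifier "meadow flint bridge".
"meadow flint bridge" → head "bridge", modifier "meadow flint".
"meadow flint" → head "flint", modifier "meadow".
"hawk carver" → head "carver", modifier "hawk".
So the structure is [[[meadow flint] bridge] [hawk carver]].

[[[meadow flint] bridge] [hawk carver]]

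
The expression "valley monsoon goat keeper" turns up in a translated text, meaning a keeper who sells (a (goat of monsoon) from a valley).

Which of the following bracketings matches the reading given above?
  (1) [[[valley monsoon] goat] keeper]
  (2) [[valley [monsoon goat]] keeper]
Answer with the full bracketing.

[[valley [monsoon goat]] keeper]

The paraphrase's head is the "keeper" part ("keeper"); its modifier is "valley monsoon goat".
That top-level split, carried through the inner groups, gives [[valley [monsoon goat]] keeper].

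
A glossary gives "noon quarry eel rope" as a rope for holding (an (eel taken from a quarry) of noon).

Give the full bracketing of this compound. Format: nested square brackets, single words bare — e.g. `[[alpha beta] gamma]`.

At the top level: head "rope"; modifier "noon quarry eel".
Within "noon quarry eel", the head is "eel" (specifically "quarry eel") and the modifier is "noon".
Within "quarry eel", the head is "eel" and the modifier is "quarry".
So the structure is [[noon [quarry eel]] rope].

[[noon [quarry eel]] rope]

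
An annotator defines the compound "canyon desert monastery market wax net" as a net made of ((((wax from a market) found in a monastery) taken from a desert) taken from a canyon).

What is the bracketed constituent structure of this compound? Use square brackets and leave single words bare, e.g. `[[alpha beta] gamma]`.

At the top level: head "net"; modifier "canyon desert monastery market wax".
Inside "canyon desert monastery market wax": head "wax" (specifically "desert monastery market wax"), modifier "canyon".
Inside "desert monastery market wax": head "wax" (specifically "monastery market wax"), modifier "desert".
Inside "monastery market wax": head "wax" (specifically "market wax"), modifier "monastery".
Inside "market wax": head "wax", modifier "market".
Assembled: [[canyon [desert [monastery [market wax]]]] net].

[[canyon [desert [monastery [market wax]]]] net]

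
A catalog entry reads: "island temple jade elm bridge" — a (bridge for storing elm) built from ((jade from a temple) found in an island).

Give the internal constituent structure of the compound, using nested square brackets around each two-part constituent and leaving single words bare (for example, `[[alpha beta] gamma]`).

The outermost head in the paraphrase is "bridge" (specifically "elm bridge"), modified by "island temple jade".
Within "island temple jade", the head is "jade" (specifically "temple jade") and the modifier is "island".
Within "temple jade", the head is "jade" and the modifier is "temple".
Within "elm bridge", the head is "bridge" and the modifier is "elm".
Putting it together: [[island [temple jade]] [elm bridge]].

[[island [temple jade]] [elm bridge]]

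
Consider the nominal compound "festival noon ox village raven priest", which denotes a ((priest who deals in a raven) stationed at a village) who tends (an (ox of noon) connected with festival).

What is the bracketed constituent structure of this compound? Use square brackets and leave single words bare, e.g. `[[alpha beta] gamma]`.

[[festival [noon ox]] [village [raven priest]]]

The outermost head in the paraphrase is "priest" (specifically "village raven priest"), modified by "festival noon ox".
Inside "festival noon ox": head "ox" (specifically "noon ox"), modifier "festival".
Inside "noon ox": head "ox", modifier "noon".
Inside "village raven priest": head "priest" (specifically "raven priest"), modifier "village".
Inside "raven priest": head "priest", modifier "raven".
Putting it together: [[festival [noon ox]] [village [raven priest]]].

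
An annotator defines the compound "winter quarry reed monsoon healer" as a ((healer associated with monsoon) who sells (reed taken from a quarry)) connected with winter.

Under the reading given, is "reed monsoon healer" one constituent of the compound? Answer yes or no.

The top-level split is [winter] [quarry reed monsoon healer]; the full structure is [winter [[quarry reed] [monsoon healer]]].
"reed monsoon healer" straddles a constituent boundary, so it is not a single unit.

no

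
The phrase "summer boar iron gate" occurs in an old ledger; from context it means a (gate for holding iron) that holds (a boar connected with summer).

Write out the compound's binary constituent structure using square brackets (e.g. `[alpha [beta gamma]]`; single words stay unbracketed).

The outermost head in the paraphrase is "gate" (specifically "iron gate"), modified by "summer boar".
"summer boar" → head "boar", modifier "summer".
"iron gate" → head "gate", modifier "iron".
Putting it together: [[summer boar] [iron gate]].

[[summer boar] [iron gate]]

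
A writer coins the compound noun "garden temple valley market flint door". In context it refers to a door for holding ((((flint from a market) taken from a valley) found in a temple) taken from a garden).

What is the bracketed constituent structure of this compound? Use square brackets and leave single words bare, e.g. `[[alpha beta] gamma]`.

The outermost head in the paraphrase is "door", modified by "garden temple valley market flint".
Inside "garden temple valley market flint": head "flint" (specifically "temple valley market flint"), modifier "garden".
Inside "temple valley market flint": head "flint" (specifically "valley market flint"), modifier "temple".
Inside "valley market flint": head "flint" (specifically "market flint"), modifier "valley".
Inside "market flint": head "flint", modifier "market".
So the structure is [[garden [temple [valley [market flint]]]] door].

[[garden [temple [valley [market flint]]]] door]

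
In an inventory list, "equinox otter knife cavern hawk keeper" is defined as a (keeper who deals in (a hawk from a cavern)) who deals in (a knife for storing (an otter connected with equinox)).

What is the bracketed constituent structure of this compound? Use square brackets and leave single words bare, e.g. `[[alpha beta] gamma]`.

[[[equinox otter] knife] [[cavern hawk] keeper]]

At the top level: head "keeper" (specifically "cavern hawk keeper"); modifier "equinox otter knife".
Inside "equinox otter knife": head "knife", modifier "equinox otter".
Inside "equinox otter": head "otter", modifier "equinox".
Inside "cavern hawk keeper": head "keeper", modifier "cavern hawk".
Inside "cavern hawk": head "hawk", modifier "cavern".
So the structure is [[[equinox otter] knife] [[cavern hawk] keeper]].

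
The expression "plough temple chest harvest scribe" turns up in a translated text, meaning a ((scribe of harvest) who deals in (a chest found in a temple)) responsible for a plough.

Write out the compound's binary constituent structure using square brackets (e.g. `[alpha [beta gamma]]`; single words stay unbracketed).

[plough [[temple chest] [harvest scribe]]]

At the top level: head "scribe" (specifically "temple chest harvest scribe"); modifier "plough".
Within "temple chest harvest scribe", the head is "scribe" (specifically "harvest scribe") and the modifier is "temple chest".
Within "temple chest", the head is "chest" and the modifier is "temple".
Within "harvest scribe", the head is "scribe" and the modifier is "harvest".
Putting it together: [plough [[temple chest] [harvest scribe]]].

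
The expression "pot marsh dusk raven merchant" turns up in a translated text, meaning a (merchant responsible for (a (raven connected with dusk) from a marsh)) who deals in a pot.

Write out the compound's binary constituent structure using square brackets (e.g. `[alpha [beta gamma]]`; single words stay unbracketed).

[pot [[marsh [dusk raven]] merchant]]

At the top level: head "merchant" (specifically "marsh dusk raven merchant"); modifier "pot".
"marsh dusk raven merchant" → head "merchant", modifier "marsh dusk raven".
"marsh dusk raven" → head "raven" (specifically "dusk raven"), modifier "marsh".
"dusk raven" → head "raven", modifier "dusk".
So the structure is [pot [[marsh [dusk raven]] merchant]].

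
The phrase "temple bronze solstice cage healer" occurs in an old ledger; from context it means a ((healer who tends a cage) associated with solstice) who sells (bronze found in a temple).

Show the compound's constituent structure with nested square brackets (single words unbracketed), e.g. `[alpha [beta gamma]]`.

The outermost head in the paraphrase is "healer" (specifically "solstice cage healer"), modified by "temple bronze".
"temple bronze" → head "bronze", modifier "temple".
"solstice cage healer" → head "healer" (specifically "cage healer"), modifier "solstice".
"cage healer" → head "healer", modifier "cage".
Assembled: [[temple bronze] [solstice [cage healer]]].

[[temple bronze] [solstice [cage healer]]]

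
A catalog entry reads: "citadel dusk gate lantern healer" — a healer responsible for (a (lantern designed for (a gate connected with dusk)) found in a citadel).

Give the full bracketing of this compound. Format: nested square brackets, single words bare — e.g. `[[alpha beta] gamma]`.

[[citadel [[dusk gate] lantern]] healer]

Overall it is a kind of healer; the modifier is "citadel dusk gate lantern".
Within "citadel dusk gate lantern", the head is "lantern" (specifically "dusk gate lantern") and the modifier is "citadel".
Within "dusk gate lantern", the head is "lantern" and the modifier is "dusk gate".
Within "dusk gate", the head is "gate" and the modifier is "dusk".
Putting it together: [[citadel [[dusk gate] lantern]] healer].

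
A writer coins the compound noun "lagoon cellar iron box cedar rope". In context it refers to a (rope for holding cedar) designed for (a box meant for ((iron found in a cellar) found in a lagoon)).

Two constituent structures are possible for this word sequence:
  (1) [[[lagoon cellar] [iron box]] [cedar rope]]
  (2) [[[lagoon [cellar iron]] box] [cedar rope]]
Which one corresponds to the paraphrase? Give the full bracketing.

The paraphrase's head is the "rope" part ("cedar rope"); its modifier is "lagoon cellar iron box".
That top-level split, carried through the inner groups, gives [[[lagoon [cellar iron]] box] [cedar rope]].

[[[lagoon [cellar iron]] box] [cedar rope]]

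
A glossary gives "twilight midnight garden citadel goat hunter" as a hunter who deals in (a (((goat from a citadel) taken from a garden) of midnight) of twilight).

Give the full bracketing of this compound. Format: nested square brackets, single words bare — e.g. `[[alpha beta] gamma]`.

Overall it is a kind of hunter; the modifier is "twilight midnight garden citadel goat".
Inside "twilight midnight garden citadel goat": head "goat" (specifically "midnight garden citadel goat"), modifier "twilight".
Inside "midnight garden citadel goat": head "goat" (specifically "garden citadel goat"), modifier "midnight".
Inside "garden citadel goat": head "goat" (specifically "citadel goat"), modifier "garden".
Inside "citadel goat": head "goat", modifier "citadel".
So the structure is [[twilight [midnight [garden [citadel goat]]]] hunter].

[[twilight [midnight [garden [citadel goat]]]] hunter]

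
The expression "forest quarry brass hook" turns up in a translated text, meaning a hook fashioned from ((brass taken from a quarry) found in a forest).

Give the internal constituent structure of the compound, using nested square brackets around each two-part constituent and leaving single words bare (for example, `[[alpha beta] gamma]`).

The outermost head in the paraphrase is "hook", modified by "forest quarry brass".
Inside "forest quarry brass": head "brass" (specifically "quarry brass"), modifier "forest".
Inside "quarry brass": head "brass", modifier "quarry".
Assembled: [[forest [quarry brass]] hook].

[[forest [quarry brass]] hook]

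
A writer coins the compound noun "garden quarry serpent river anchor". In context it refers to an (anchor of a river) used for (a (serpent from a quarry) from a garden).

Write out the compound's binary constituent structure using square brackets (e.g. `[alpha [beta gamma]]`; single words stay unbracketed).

Overall it is a kind of anchor (specifically "river anchor"); the modifier is "garden quarry serpent".
Within "garden quarry serpent", the head is "serpent" (specifically "quarry serpent") and the modifier is "garden".
Within "quarry serpent", the head is "serpent" and the modifier is "quarry".
Within "river anchor", the head is "anchor" and the modifier is "river".
Putting it together: [[garden [quarry serpent]] [river anchor]].

[[garden [quarry serpent]] [river anchor]]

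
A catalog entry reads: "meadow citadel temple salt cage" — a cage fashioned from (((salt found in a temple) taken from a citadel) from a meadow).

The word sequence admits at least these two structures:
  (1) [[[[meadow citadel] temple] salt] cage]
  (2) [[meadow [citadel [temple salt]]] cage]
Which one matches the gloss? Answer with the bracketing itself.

The paraphrase's head is the "cage" part ("cage"); its modifier is "meadow citadel temple salt".
That top-level split, carried through the inner groups, gives [[meadow [citadel [temple salt]]] cage].

[[meadow [citadel [temple salt]]] cage]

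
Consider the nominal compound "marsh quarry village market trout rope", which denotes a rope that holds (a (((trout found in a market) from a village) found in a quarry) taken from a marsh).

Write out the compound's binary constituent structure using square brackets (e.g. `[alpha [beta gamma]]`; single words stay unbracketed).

[[marsh [quarry [village [market trout]]]] rope]

The outermost head in the paraphrase is "rope", modified by "marsh quarry village market trout".
Inside "marsh quarry village market trout": head "trout" (specifically "quarry village market trout"), modifier "marsh".
Inside "quarry village market trout": head "trout" (specifically "village market trout"), modifier "quarry".
Inside "village market trout": head "trout" (specifically "market trout"), modifier "village".
Inside "market trout": head "trout", modifier "market".
Assembled: [[marsh [quarry [village [market trout]]]] rope].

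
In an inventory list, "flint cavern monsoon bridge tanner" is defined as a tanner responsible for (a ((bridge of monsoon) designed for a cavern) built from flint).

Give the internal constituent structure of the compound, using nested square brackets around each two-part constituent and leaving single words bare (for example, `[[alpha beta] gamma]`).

[[flint [cavern [monsoon bridge]]] tanner]

At the top level: head "tanner"; modifier "flint cavern monsoon bridge".
Within "flint cavern monsoon bridge", the head is "bridge" (specifically "cavern monsoon bridge") and the modifier is "flint".
Within "cavern monsoon bridge", the head is "bridge" (specifically "monsoon bridge") and the modifier is "cavern".
Within "monsoon bridge", the head is "bridge" and the modifier is "monsoon".
Putting it together: [[flint [cavern [monsoon bridge]]] tanner].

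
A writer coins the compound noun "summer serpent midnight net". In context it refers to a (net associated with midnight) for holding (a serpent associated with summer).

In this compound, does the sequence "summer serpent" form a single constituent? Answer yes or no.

yes

The paraphrase groups the words so that "summer serpent" is one unit: it corresponds to a single parenthesized sub-phrase.
The full structure is [[summer serpent] [midnight net]], in which [summer serpent] is a constituent.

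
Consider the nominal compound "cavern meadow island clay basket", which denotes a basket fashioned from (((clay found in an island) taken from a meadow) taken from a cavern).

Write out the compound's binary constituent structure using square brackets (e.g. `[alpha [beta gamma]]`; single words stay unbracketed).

[[cavern [meadow [island clay]]] basket]

Whole compound: head "basket", modifier "cavern meadow island clay".
"cavern meadow island clay" → head "clay" (specifically "meadow island clay"), modifier "cavern".
"meadow island clay" → head "clay" (specifically "island clay"), modifier "meadow".
"island clay" → head "clay", modifier "island".
So the structure is [[cavern [meadow [island clay]]] basket].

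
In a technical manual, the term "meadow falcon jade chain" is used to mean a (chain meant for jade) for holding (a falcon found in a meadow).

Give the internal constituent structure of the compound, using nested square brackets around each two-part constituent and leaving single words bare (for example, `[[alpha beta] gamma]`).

[[meadow falcon] [jade chain]]

The outermost head in the paraphrase is "chain" (specifically "jade chain"), modified by "meadow falcon".
"meadow falcon" → head "falcon", modifier "meadow".
"jade chain" → head "chain", modifier "jade".
Putting it together: [[meadow falcon] [jade chain]].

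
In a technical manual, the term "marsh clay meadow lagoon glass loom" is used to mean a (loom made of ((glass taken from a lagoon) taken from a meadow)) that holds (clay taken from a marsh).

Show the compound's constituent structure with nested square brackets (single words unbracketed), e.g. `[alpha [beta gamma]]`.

[[marsh clay] [[meadow [lagoon glass]] loom]]

The outermost head in the paraphrase is "loom" (specifically "meadow lagoon glass loom"), modified by "marsh clay".
Within "marsh clay", the head is "clay" and the modifier is "marsh".
Within "meadow lagoon glass loom", the head is "loom" and the modifier is "meadow lagoon glass".
Within "meadow lagoon glass", the head is "glass" (specifically "lagoon glass") and the modifier is "meadow".
Within "lagoon glass", the head is "glass" and the modifier is "lagoon".
Putting it together: [[marsh clay] [[meadow [lagoon glass]] loom]].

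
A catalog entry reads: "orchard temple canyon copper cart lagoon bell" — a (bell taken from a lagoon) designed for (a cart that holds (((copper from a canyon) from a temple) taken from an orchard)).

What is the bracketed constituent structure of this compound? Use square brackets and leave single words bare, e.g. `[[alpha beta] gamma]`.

Whole compound: head "bell" (specifically "lagoon bell"), modifier "orchard temple canyon copper cart".
"orchard temple canyon copper cart" → head "cart", modifier "orchard temple canyon copper".
"orchard temple canyon copper" → head "copper" (specifically "temple canyon copper"), modifier "orchard".
"temple canyon copper" → head "copper" (specifically "canyon copper"), modifier "temple".
"canyon copper" → head "copper", modifier "canyon".
"lagoon bell" → head "bell", modifier "lagoon".
So the structure is [[[orchard [temple [canyon copper]]] cart] [lagoon bell]].

[[[orchard [temple [canyon copper]]] cart] [lagoon bell]]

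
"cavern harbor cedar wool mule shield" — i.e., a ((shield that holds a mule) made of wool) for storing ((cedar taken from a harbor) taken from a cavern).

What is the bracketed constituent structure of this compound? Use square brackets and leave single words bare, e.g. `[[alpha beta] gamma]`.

The outermost head in the paraphrase is "shield" (specifically "wool mule shield"), modified by "cavern harbor cedar".
Inside "cavern harbor cedar": head "cedar" (specifically "harbor cedar"), modifier "cavern".
Inside "harbor cedar": head "cedar", modifier "harbor".
Inside "wool mule shield": head "shield" (specifically "mule shield"), modifier "wool".
Inside "mule shield": head "shield", modifier "mule".
So the structure is [[cavern [harbor cedar]] [wool [mule shield]]].

[[cavern [harbor cedar]] [wool [mule shield]]]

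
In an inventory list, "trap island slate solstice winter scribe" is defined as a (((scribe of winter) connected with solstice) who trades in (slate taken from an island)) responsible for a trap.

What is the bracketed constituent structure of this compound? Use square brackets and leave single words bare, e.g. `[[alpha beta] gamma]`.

[trap [[island slate] [solstice [winter scribe]]]]

The outermost head in the paraphrase is "scribe" (specifically "island slate solstice winter scribe"), modified by "trap".
Within "island slate solstice winter scribe", the head is "scribe" (specifically "solstice winter scribe") and the modifier is "island slate".
Within "island slate", the head is "slate" and the modifier is "island".
Within "solstice winter scribe", the head is "scribe" (specifically "winter scribe") and the modifier is "solstice".
Within "winter scribe", the head is "scribe" and the modifier is "winter".
So the structure is [trap [[island slate] [solstice [winter scribe]]]].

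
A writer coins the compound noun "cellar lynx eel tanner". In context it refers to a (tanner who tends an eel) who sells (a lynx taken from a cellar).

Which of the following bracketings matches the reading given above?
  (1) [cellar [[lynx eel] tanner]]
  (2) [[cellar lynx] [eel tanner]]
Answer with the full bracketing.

[[cellar lynx] [eel tanner]]

The paraphrase's head is the "tanner" part ("eel tanner"); its modifier is "cellar lynx".
That top-level split, carried through the inner groups, gives [[cellar lynx] [eel tanner]].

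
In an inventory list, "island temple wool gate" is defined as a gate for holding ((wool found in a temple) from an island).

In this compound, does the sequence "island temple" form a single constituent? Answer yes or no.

The top-level split is [island temple wool] [gate]; the full structure is [[island [temple wool]] gate].
"island temple" straddles a constituent boundary, so it is not a single unit.

no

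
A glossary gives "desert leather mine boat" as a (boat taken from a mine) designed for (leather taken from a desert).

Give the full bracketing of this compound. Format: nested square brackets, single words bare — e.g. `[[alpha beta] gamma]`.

[[desert leather] [mine boat]]

At the top level: head "boat" (specifically "mine boat"); modifier "desert leather".
Within "desert leather", the head is "leather" and the modifier is "desert".
Within "mine boat", the head is "boat" and the modifier is "mine".
So the structure is [[desert leather] [mine boat]].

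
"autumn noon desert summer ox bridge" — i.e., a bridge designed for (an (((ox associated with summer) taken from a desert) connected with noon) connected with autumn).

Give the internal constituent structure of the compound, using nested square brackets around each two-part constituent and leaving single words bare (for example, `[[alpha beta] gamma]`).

Overall it is a kind of bridge; the modifier is "autumn noon desert summer ox".
"autumn noon desert summer ox" → head "ox" (specifically "noon desert summer ox"), modifier "autumn".
"noon desert summer ox" → head "ox" (specifically "desert summer ox"), modifier "noon".
"desert summer ox" → head "ox" (specifically "summer ox"), modifier "desert".
"summer ox" → head "ox", modifier "summer".
Assembled: [[autumn [noon [desert [summer ox]]]] bridge].

[[autumn [noon [desert [summer ox]]]] bridge]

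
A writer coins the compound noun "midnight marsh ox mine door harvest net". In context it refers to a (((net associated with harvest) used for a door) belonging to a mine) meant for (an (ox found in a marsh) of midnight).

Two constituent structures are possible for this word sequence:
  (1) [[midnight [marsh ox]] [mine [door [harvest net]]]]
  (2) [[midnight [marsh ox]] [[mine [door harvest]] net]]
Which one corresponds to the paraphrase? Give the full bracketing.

The paraphrase's head is the "net" part ("mine door harvest net"); its modifier is "midnight marsh ox".
That top-level split, carried through the inner groups, gives [[midnight [marsh ox]] [mine [door [harvest net]]]].

[[midnight [marsh ox]] [mine [door [harvest net]]]]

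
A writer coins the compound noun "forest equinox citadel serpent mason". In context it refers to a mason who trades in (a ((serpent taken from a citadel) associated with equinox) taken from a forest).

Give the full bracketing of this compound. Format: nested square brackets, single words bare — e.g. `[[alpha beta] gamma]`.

[[forest [equinox [citadel serpent]]] mason]

The outermost head in the paraphrase is "mason", modified by "forest equinox citadel serpent".
"forest equinox citadel serpent" → head "serpent" (specifically "equinox citadel serpent"), modifier "forest".
"equinox citadel serpent" → head "serpent" (specifically "citadel serpent"), modifier "equinox".
"citadel serpent" → head "serpent", modifier "citadel".
Putting it together: [[forest [equinox [citadel serpent]]] mason].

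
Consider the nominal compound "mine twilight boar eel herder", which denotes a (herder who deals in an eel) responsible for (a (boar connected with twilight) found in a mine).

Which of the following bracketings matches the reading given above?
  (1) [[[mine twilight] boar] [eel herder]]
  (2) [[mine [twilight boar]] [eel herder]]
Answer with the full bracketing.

[[mine [twilight boar]] [eel herder]]

The paraphrase's head is the "herder" part ("eel herder"); its modifier is "mine twilight boar".
That top-level split, carried through the inner groups, gives [[mine [twilight boar]] [eel herder]].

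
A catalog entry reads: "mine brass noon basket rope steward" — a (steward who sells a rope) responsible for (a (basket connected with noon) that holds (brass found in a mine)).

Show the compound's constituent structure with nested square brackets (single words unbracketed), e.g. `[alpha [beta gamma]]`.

Overall it is a kind of steward (specifically "rope steward"); the modifier is "mine brass noon basket".
"mine brass noon basket" → head "basket" (specifically "noon basket"), modifier "mine brass".
"mine brass" → head "brass", modifier "mine".
"noon basket" → head "basket", modifier "noon".
"rope steward" → head "steward", modifier "rope".
Putting it together: [[[mine brass] [noon basket]] [rope steward]].

[[[mine brass] [noon basket]] [rope steward]]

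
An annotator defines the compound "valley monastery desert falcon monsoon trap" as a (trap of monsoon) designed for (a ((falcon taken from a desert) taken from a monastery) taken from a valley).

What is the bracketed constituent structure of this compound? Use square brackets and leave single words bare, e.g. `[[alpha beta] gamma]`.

[[valley [monastery [desert falcon]]] [monsoon trap]]

At the top level: head "trap" (specifically "monsoon trap"); modifier "valley monastery desert falcon".
Inside "valley monastery desert falcon": head "falcon" (specifically "monastery desert falcon"), modifier "valley".
Inside "monastery desert falcon": head "falcon" (specifically "desert falcon"), modifier "monastery".
Inside "desert falcon": head "falcon", modifier "desert".
Inside "monsoon trap": head "trap", modifier "monsoon".
Assembled: [[valley [monastery [desert falcon]]] [monsoon trap]].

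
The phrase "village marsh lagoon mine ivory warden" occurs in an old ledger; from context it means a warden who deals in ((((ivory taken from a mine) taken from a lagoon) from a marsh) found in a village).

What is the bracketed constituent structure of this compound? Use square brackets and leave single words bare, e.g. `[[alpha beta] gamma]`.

The outermost head in the paraphrase is "warden", modified by "village marsh lagoon mine ivory".
Within "village marsh lagoon mine ivory", the head is "ivory" (specifically "marsh lagoon mine ivory") and the modifier is "village".
Within "marsh lagoon mine ivory", the head is "ivory" (specifically "lagoon mine ivory") and the modifier is "marsh".
Within "lagoon mine ivory", the head is "ivory" (specifically "mine ivory") and the modifier is "lagoon".
Within "mine ivory", the head is "ivory" and the modifier is "mine".
Assembled: [[village [marsh [lagoon [mine ivory]]]] warden].

[[village [marsh [lagoon [mine ivory]]]] warden]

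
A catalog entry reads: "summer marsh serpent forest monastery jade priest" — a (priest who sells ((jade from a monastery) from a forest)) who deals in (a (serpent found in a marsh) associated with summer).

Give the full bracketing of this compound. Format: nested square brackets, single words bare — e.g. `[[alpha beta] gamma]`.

At the top level: head "priest" (specifically "forest monastery jade priest"); modifier "summer marsh serpent".
"summer marsh serpent" → head "serpent" (specifically "marsh serpent"), modifier "summer".
"marsh serpent" → head "serpent", modifier "marsh".
"forest monastery jade priest" → head "priest", modifier "forest monastery jade".
"forest monastery jade" → head "jade" (specifically "monastery jade"), modifier "forest".
"monastery jade" → head "jade", modifier "monastery".
Putting it together: [[summer [marsh serpent]] [[forest [monastery jade]] priest]].

[[summer [marsh serpent]] [[forest [monastery jade]] priest]]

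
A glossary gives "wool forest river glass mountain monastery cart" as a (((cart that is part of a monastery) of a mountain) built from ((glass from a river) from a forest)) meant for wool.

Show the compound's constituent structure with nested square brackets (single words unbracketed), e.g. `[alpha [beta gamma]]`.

The outermost head in the paraphrase is "cart" (specifically "forest river glass mountain monastery cart"), modified by "wool".
Inside "forest river glass mountain monastery cart": head "cart" (specifically "mountain monastery cart"), modifier "forest river glass".
Inside "forest river glass": head "glass" (specifically "river glass"), modifier "forest".
Inside "river glass": head "glass", modifier "river".
Inside "mountain monastery cart": head "cart" (specifically "monastery cart"), modifier "mountain".
Inside "monastery cart": head "cart", modifier "monastery".
So the structure is [wool [[forest [river glass]] [mountain [monastery cart]]]].

[wool [[forest [river glass]] [mountain [monastery cart]]]]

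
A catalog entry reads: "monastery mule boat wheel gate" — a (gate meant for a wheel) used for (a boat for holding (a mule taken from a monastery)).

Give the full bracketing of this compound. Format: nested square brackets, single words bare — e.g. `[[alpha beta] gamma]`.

[[[monastery mule] boat] [wheel gate]]

At the top level: head "gate" (specifically "wheel gate"); modifier "monastery mule boat".
"monastery mule boat" → head "boat", modifier "monastery mule".
"monastery mule" → head "mule", modifier "monastery".
"wheel gate" → head "gate", modifier "wheel".
So the structure is [[[monastery mule] boat] [wheel gate]].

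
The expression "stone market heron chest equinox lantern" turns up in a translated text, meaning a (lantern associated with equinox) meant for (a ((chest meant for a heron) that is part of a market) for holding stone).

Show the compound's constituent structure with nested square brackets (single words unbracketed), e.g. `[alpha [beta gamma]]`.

The outermost head in the paraphrase is "lantern" (specifically "equinox lantern"), modified by "stone market heron chest".
"stone market heron chest" → head "chest" (specifically "market heron chest"), modifier "stone".
"market heron chest" → head "chest" (specifically "heron chest"), modifier "market".
"heron chest" → head "chest", modifier "heron".
"equinox lantern" → head "lantern", modifier "equinox".
So the structure is [[stone [market [heron chest]]] [equinox lantern]].

[[stone [market [heron chest]]] [equinox lantern]]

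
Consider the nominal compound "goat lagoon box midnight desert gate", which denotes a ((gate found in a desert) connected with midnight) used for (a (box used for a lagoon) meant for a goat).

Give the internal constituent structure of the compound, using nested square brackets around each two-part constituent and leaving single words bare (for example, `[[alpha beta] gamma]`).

Whole compound: head "gate" (specifically "midnight desert gate"), modifier "goat lagoon box".
"goat lagoon box" → head "box" (specifically "lagoon box"), modifier "goat".
"lagoon box" → head "box", modifier "lagoon".
"midnight desert gate" → head "gate" (specifically "desert gate"), modifier "midnight".
"desert gate" → head "gate", modifier "desert".
Putting it together: [[goat [lagoon box]] [midnight [desert gate]]].

[[goat [lagoon box]] [midnight [desert gate]]]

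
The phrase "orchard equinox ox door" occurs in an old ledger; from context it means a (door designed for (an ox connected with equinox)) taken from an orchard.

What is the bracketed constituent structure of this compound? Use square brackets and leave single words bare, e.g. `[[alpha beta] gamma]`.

The outermost head in the paraphrase is "door" (specifically "equinox ox door"), modified by "orchard".
"equinox ox door" → head "door", modifier "equinox ox".
"equinox ox" → head "ox", modifier "equinox".
Assembled: [orchard [[equinox ox] door]].

[orchard [[equinox ox] door]]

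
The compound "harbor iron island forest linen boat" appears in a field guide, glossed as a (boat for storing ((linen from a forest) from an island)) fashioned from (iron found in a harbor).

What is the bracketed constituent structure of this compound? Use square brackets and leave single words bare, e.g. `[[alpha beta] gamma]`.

At the top level: head "boat" (specifically "island forest linen boat"); modifier "harbor iron".
"harbor iron" → head "iron", modifier "harbor".
"island forest linen boat" → head "boat", modifier "island forest linen".
"island forest linen" → head "linen" (specifically "forest linen"), modifier "island".
"forest linen" → head "linen", modifier "forest".
Putting it together: [[harbor iron] [[island [forest linen]] boat]].

[[harbor iron] [[island [forest linen]] boat]]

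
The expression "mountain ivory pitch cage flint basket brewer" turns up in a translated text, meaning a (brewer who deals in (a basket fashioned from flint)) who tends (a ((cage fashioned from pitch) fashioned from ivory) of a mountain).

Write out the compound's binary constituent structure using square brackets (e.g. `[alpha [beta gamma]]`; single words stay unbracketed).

Overall it is a kind of brewer (specifically "flint basket brewer"); the modifier is "mountain ivory pitch cage".
Inside "mountain ivory pitch cage": head "cage" (specifically "ivory pitch cage"), modifier "mountain".
Inside "ivory pitch cage": head "cage" (specifically "pitch cage"), modifier "ivory".
Inside "pitch cage": head "cage", modifier "pitch".
Inside "flint basket brewer": head "brewer", modifier "flint basket".
Inside "flint basket": head "basket", modifier "flint".
Assembled: [[mountain [ivory [pitch cage]]] [[flint basket] brewer]].

[[mountain [ivory [pitch cage]]] [[flint basket] brewer]]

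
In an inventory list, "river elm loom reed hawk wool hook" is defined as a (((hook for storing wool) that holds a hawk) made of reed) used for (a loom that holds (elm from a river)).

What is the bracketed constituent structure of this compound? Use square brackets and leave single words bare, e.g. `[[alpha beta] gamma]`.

The outermost head in the paraphrase is "hook" (specifically "reed hawk wool hook"), modified by "river elm loom".
"river elm loom" → head "loom", modifier "river elm".
"river elm" → head "elm", modifier "river".
"reed hawk wool hook" → head "hook" (specifically "hawk wool hook"), modifier "reed".
"hawk wool hook" → head "hook" (specifically "wool hook"), modifier "hawk".
"wool hook" → head "hook", modifier "wool".
Assembled: [[[river elm] loom] [reed [hawk [wool hook]]]].

[[[river elm] loom] [reed [hawk [wool hook]]]]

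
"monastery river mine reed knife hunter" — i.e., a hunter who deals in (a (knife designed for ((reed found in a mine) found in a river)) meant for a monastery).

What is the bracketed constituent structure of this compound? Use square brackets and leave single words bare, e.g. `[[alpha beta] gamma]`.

Overall it is a kind of hunter; the modifier is "monastery river mine reed knife".
"monastery river mine reed knife" → head "knife" (specifically "river mine reed knife"), modifier "monastery".
"river mine reed knife" → head "knife", modifier "river mine reed".
"river mine reed" → head "reed" (specifically "mine reed"), modifier "river".
"mine reed" → head "reed", modifier "mine".
So the structure is [[monastery [[river [mine reed]] knife]] hunter].

[[monastery [[river [mine reed]] knife]] hunter]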